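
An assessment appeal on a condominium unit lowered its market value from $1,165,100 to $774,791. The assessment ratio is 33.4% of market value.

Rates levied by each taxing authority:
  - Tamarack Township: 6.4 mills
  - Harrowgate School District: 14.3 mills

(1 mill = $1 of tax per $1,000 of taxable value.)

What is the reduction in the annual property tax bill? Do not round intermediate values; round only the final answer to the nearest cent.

Old assessed value = $1,165,100 × 0.334 = $389,143.4
New assessed value = $774,791 × 0.334 = $258,780.194
Combined rate = 0.0064 + 0.0143 = 0.0207
Old tax = $389,143.4 × 0.0207 = $8,055.26838
New tax = $258,780.194 × 0.0207 = $5,356.7500158
Reduction = $8,055.26838 − $5,356.7500158 = $2,698.5183642

$2,698.52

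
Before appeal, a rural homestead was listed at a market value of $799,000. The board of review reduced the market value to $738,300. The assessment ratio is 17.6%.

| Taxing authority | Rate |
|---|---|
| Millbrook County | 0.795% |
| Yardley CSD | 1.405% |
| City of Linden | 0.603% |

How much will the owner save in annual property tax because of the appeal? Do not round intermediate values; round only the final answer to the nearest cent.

$299.45

Old assessed value = $799,000 × 0.176 = $140,624
New assessed value = $738,300 × 0.176 = $129,940.8
Combined rate = 0.00795 + 0.01405 + 0.00603 = 0.02803
Old tax = $140,624 × 0.02803 = $3,941.69072
New tax = $129,940.8 × 0.02803 = $3,642.240624
Reduction = $3,941.69072 − $3,642.240624 = $299.450096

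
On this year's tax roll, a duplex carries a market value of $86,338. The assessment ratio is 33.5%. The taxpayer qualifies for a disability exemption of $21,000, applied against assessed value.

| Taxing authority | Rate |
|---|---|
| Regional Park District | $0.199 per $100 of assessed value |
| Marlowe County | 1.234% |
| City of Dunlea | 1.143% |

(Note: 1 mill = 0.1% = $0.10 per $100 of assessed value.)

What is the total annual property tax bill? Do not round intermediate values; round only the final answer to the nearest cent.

Assessed value = $86,338 × 0.335 = $28,923.23
Taxable value = $28,923.23 − $21,000 = $7,923.23
Regional Park District: $7,923.23 × 0.00199 = $15.7672277
Marlowe County: $7,923.23 × 0.01234 = $97.7726582
City of Dunlea: $7,923.23 × 0.01143 = $90.5625189
Total = $204.1024048

$204.10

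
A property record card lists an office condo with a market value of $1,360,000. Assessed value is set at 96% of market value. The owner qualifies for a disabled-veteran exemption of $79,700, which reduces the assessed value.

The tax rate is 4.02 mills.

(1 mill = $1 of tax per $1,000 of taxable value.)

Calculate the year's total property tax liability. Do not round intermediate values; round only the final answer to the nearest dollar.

Assessed value = $1,360,000 × 0.96 = $1,305,600
Taxable value = $1,305,600 − $79,700 = $1,225,900
Tax = $1,225,900 × 0.00402 = $4,928.118

$4,928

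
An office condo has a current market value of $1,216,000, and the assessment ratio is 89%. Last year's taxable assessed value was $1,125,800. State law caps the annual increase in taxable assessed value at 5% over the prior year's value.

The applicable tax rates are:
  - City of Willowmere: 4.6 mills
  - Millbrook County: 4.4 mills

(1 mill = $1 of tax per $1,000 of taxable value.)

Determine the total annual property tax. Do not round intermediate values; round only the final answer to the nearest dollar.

$9,740

Uncapped assessed value = $1,216,000 × 0.89 = $1,082,240
Cap limit = $1,125,800 × 1.05 = $1,182,090
Taxable assessed value = min($1,082,240, $1,182,090) = $1,082,240 (cap does not bind)
City of Willowmere: $1,082,240 × 0.0046 = $4,978.304
Millbrook County: $1,082,240 × 0.0044 = $4,761.856
Total = $9,740.16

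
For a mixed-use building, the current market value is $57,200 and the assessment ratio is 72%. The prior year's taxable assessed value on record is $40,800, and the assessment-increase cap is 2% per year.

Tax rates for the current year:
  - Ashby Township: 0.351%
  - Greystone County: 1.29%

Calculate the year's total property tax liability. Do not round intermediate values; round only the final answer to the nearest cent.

Uncapped assessed value = $57,200 × 0.72 = $41,184
Cap limit = $40,800 × 1.02 = $41,616
Taxable assessed value = min($41,184, $41,616) = $41,184 (cap does not bind)
Ashby Township: $41,184 × 0.00351 = $144.55584
Greystone County: $41,184 × 0.0129 = $531.2736
Total = $675.82944

$675.83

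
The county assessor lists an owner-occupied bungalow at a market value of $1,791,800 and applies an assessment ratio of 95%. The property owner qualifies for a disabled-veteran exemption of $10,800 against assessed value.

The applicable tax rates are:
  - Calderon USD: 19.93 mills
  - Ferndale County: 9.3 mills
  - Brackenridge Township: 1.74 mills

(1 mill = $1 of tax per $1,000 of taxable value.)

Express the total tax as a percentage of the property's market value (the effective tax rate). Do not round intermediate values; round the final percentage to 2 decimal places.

Assessed value = $1,791,800 × 0.95 = $1,702,210
Taxable value = $1,702,210 − $10,800 = $1,691,410
Calderon USD: $1,691,410 × 0.01993 = $33,709.8013
Ferndale County: $1,691,410 × 0.0093 = $15,730.113
Brackenridge Township: $1,691,410 × 0.00174 = $2,943.0534
Total tax = $52,382.9677
Effective rate = $52,382.9677 ÷ $1,791,800 = 2.92% of market value

2.92%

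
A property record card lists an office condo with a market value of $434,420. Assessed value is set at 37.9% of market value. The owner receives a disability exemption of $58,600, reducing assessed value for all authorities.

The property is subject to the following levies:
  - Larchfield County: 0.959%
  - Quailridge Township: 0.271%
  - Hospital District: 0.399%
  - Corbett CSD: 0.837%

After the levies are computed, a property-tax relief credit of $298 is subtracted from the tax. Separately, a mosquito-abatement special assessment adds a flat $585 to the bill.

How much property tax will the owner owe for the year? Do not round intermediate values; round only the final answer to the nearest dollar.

Assessed value = $434,420 × 0.379 = $164,645.18
Taxable value = $164,645.18 − $58,600 = $106,045.18
Larchfield County: $106,045.18 × 0.00959 = $1,016.9732762
Quailridge Township: $106,045.18 × 0.00271 = $287.3824378
Hospital District: $106,045.18 × 0.00399 = $423.1202682
Corbett CSD: $106,045.18 × 0.00837 = $887.5981566
Levies subtotal = $2,615.0741388
After credit = $2,615.0741388 − $298 = $2,317.0741388
Total = $2,317.0741388 + $585 = $2,902.0741388

$2,902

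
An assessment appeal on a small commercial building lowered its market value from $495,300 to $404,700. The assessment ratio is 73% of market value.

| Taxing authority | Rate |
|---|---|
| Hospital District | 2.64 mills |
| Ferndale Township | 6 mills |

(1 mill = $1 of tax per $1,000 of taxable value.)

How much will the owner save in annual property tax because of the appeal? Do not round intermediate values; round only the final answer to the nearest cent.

$571.43

Old assessed value = $495,300 × 0.73 = $361,569
New assessed value = $404,700 × 0.73 = $295,431
Combined rate = 0.00264 + 0.006 = 0.00864
Old tax = $361,569 × 0.00864 = $3,123.95616
New tax = $295,431 × 0.00864 = $2,552.52384
Reduction = $3,123.95616 − $2,552.52384 = $571.43232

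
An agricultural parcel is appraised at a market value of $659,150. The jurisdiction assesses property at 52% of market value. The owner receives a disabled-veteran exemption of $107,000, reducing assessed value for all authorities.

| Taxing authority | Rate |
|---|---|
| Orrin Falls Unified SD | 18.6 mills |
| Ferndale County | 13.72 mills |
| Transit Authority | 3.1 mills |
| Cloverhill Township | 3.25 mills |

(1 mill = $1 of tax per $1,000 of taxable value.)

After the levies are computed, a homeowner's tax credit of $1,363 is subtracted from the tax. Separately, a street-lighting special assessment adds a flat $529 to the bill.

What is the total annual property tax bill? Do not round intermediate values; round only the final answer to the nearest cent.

Assessed value = $659,150 × 0.52 = $342,758
Taxable value = $342,758 − $107,000 = $235,758
Orrin Falls Unified SD: $235,758 × 0.0186 = $4,385.0988
Ferndale County: $235,758 × 0.01372 = $3,234.59976
Transit Authority: $235,758 × 0.0031 = $730.8498
Cloverhill Township: $235,758 × 0.00325 = $766.2135
Levies subtotal = $9,116.76186
After credit = $9,116.76186 − $1,363 = $7,753.76186
Total = $7,753.76186 + $529 = $8,282.76186

$8,282.76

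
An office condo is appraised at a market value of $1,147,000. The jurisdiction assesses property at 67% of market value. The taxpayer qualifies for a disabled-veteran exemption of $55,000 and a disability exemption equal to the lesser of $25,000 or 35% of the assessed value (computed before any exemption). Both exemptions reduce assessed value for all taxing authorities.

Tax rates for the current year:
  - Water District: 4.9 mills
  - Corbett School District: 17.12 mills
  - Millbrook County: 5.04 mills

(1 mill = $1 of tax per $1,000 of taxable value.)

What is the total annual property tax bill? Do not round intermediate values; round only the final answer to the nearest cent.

$18,630.54

Assessed value = $1,147,000 × 0.67 = $768,490
Disability exemption = min($25,000, 35% × $768,490) = min($25,000, $268,971.5) = $25,000 (dollar cap binds)
Taxable value = $768,490 − $55,000 − $25,000 = $688,490
Water District: $688,490 × 0.0049 = $3,373.601
Corbett School District: $688,490 × 0.01712 = $11,786.9488
Millbrook County: $688,490 × 0.00504 = $3,469.9896
Total = $18,630.5394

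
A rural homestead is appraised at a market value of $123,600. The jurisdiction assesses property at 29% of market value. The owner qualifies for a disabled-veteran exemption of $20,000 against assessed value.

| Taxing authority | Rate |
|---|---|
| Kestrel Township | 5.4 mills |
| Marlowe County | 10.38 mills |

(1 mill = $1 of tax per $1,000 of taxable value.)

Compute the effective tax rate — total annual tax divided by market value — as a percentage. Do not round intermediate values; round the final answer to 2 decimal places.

0.20%

Assessed value = $123,600 × 0.29 = $35,844
Taxable value = $35,844 − $20,000 = $15,844
Kestrel Township: $15,844 × 0.0054 = $85.5576
Marlowe County: $15,844 × 0.01038 = $164.46072
Total tax = $250.01832
Effective rate = $250.01832 ÷ $123,600 = 0.20% of market value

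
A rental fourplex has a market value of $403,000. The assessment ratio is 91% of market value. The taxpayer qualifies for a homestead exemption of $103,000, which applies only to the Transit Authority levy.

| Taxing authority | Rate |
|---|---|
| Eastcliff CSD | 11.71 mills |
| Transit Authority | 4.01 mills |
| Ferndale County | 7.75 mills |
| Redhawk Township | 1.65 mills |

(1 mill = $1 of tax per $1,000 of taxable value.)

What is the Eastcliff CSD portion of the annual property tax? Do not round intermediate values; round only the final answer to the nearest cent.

$4,294.41

Assessed value = $403,000 × 0.91 = $366,730
Eastcliff CSD taxable value = $366,730 (exemption does not apply)
Eastcliff CSD levy = $366,730 × 0.01171 = $4,294.4083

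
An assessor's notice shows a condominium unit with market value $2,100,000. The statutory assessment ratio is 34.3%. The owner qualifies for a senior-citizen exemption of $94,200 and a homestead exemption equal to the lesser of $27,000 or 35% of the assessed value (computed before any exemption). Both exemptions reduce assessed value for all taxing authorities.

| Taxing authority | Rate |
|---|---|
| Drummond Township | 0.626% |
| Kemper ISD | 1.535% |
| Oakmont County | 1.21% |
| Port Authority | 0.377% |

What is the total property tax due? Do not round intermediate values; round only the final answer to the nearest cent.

$22,454.27

Assessed value = $2,100,000 × 0.343 = $720,300
Homestead exemption = min($27,000, 35% × $720,300) = min($27,000, $252,105) = $27,000 (dollar cap binds)
Taxable value = $720,300 − $94,200 − $27,000 = $599,100
Drummond Township: $599,100 × 0.00626 = $3,750.366
Kemper ISD: $599,100 × 0.01535 = $9,196.185
Oakmont County: $599,100 × 0.0121 = $7,249.11
Port Authority: $599,100 × 0.00377 = $2,258.607
Total = $22,454.268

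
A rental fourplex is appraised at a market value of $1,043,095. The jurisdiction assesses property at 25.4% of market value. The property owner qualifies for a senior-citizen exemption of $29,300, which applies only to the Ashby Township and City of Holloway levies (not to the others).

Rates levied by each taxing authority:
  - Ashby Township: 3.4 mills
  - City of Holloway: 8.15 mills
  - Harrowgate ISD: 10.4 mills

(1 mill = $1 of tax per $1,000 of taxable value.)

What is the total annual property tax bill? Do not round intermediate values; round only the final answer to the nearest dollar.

Assessed value = $1,043,095 × 0.254 = $264,946.13
Ashby Township: ($264,946.13 − $29,300) × 0.0034 = $235,646.13 × 0.0034 = $801.196842
City of Holloway: ($264,946.13 − $29,300) × 0.00815 = $235,646.13 × 0.00815 = $1,920.5159595
Harrowgate ISD: $264,946.13 × 0.0104 = $2,755.439752
Total = $5,477.1525535

$5,477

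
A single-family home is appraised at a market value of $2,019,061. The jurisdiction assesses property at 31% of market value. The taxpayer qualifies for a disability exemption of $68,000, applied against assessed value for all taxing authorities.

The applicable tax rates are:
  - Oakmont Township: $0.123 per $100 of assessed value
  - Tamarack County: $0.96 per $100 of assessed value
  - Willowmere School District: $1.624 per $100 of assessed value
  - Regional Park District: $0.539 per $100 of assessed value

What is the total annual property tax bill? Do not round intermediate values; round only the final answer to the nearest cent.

Assessed value = $2,019,061 × 0.31 = $625,908.91
Taxable value = $625,908.91 − $68,000 = $557,908.91
Oakmont Township: $557,908.91 × 0.00123 = $686.2279593
Tamarack County: $557,908.91 × 0.0096 = $5,355.925536
Willowmere School District: $557,908.91 × 0.01624 = $9,060.4406984
Regional Park District: $557,908.91 × 0.00539 = $3,007.1290249
Total = $686.2279593 + $5,355.925536 + $9,060.4406984 + $3,007.1290249 = $18,109.7232186

$18,109.72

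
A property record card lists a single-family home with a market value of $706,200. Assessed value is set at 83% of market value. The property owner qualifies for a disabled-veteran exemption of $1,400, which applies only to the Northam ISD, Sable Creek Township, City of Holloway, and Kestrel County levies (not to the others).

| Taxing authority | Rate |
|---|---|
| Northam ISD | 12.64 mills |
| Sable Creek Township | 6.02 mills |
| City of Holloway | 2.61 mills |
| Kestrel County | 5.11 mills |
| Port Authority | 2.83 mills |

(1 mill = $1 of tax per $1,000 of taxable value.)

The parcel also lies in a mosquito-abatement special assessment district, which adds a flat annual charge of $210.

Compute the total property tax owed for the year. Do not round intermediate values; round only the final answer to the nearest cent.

$17,294.39

Assessed value = $706,200 × 0.83 = $586,146
Northam ISD: ($586,146 − $1,400) × 0.01264 = $584,746 × 0.01264 = $7,391.18944
Sable Creek Township: ($586,146 − $1,400) × 0.00602 = $584,746 × 0.00602 = $3,520.17092
City of Holloway: ($586,146 − $1,400) × 0.00261 = $584,746 × 0.00261 = $1,526.18706
Kestrel County: ($586,146 − $1,400) × 0.00511 = $584,746 × 0.00511 = $2,988.05206
Port Authority: $586,146 × 0.00283 = $1,658.79318
Levies subtotal = $17,084.39266
Total = $17,084.39266 + $210 = $17,294.39266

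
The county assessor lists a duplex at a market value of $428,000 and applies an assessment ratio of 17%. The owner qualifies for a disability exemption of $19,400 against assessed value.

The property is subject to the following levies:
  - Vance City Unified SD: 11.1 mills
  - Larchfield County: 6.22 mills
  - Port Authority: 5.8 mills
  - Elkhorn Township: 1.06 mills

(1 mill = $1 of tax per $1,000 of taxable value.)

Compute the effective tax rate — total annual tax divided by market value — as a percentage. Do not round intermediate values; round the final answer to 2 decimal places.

0.30%

Assessed value = $428,000 × 0.17 = $72,760
Taxable value = $72,760 − $19,400 = $53,360
Vance City Unified SD: $53,360 × 0.0111 = $592.296
Larchfield County: $53,360 × 0.00622 = $331.8992
Port Authority: $53,360 × 0.0058 = $309.488
Elkhorn Township: $53,360 × 0.00106 = $56.5616
Total tax = $1,290.2448
Effective rate = $1,290.2448 ÷ $428,000 = 0.30% of market value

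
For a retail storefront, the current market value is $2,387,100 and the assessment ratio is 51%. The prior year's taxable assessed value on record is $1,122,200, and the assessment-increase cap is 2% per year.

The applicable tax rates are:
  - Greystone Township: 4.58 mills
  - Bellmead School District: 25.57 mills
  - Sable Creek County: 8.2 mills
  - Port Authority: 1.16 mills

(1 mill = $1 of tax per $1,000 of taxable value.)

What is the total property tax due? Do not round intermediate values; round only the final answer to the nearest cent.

Uncapped assessed value = $2,387,100 × 0.51 = $1,217,421
Cap limit = $1,122,200 × 1.02 = $1,144,644
Taxable assessed value = min($1,217,421, $1,144,644) = $1,144,644 (cap binds)
Greystone Township: $1,144,644 × 0.00458 = $5,242.46952
Bellmead School District: $1,144,644 × 0.02557 = $29,268.54708
Sable Creek County: $1,144,644 × 0.0082 = $9,386.0808
Port Authority: $1,144,644 × 0.00116 = $1,327.78704
Total = $45,224.88444

$45,224.88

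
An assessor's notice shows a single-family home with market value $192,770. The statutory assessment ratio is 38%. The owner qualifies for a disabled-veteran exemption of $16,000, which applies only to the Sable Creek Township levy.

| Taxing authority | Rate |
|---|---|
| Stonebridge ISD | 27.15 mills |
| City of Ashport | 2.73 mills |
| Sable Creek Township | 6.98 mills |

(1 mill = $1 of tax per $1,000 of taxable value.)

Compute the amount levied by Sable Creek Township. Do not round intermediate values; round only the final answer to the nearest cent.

Assessed value = $192,770 × 0.38 = $73,252.6
Sable Creek Township taxable value = $73,252.6 − $16,000 = $57,252.6
Sable Creek Township levy = $57,252.6 × 0.00698 = $399.623148

$399.62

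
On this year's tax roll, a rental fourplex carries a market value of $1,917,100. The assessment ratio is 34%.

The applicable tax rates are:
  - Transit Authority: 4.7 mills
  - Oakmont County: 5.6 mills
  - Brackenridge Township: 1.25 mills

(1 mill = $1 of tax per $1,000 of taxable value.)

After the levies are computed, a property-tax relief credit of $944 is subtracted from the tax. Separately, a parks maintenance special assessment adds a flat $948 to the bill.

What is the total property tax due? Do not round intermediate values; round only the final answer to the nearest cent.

Assessed value = $1,917,100 × 0.34 = $651,814
Transit Authority: $651,814 × 0.0047 = $3,063.5258
Oakmont County: $651,814 × 0.0056 = $3,650.1584
Brackenridge Township: $651,814 × 0.00125 = $814.7675
Levies subtotal = $7,528.4517
After credit = $7,528.4517 − $944 = $6,584.4517
Total = $6,584.4517 + $948 = $7,532.4517

$7,532.45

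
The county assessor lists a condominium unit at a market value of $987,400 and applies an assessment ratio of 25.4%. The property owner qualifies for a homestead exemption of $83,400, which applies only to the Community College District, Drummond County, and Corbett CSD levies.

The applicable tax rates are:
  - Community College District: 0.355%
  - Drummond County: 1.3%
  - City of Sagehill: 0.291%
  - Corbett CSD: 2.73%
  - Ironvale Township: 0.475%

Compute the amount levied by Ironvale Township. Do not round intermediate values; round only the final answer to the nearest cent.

Assessed value = $987,400 × 0.254 = $250,799.6
Ironvale Township taxable value = $250,799.6 (exemption does not apply)
Ironvale Township levy = $250,799.6 × 0.00475 = $1,191.2981

$1,191.30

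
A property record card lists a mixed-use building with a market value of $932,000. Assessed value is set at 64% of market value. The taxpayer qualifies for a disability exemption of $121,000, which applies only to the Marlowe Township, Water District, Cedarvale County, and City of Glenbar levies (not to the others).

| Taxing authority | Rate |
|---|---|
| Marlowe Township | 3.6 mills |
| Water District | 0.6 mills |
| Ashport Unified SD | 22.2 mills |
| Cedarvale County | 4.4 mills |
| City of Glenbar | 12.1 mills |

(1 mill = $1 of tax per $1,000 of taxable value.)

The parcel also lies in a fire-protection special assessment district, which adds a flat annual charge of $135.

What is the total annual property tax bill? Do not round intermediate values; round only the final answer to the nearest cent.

$23,219.29

Assessed value = $932,000 × 0.64 = $596,480
Marlowe Township: ($596,480 − $121,000) × 0.0036 = $475,480 × 0.0036 = $1,711.728
Water District: ($596,480 − $121,000) × 0.0006 = $475,480 × 0.0006 = $285.288
Ashport Unified SD: $596,480 × 0.0222 = $13,241.856
Cedarvale County: ($596,480 − $121,000) × 0.0044 = $475,480 × 0.0044 = $2,092.112
City of Glenbar: ($596,480 − $121,000) × 0.0121 = $475,480 × 0.0121 = $5,753.308
Levies subtotal = $23,084.292
Total = $23,084.292 + $135 = $23,219.292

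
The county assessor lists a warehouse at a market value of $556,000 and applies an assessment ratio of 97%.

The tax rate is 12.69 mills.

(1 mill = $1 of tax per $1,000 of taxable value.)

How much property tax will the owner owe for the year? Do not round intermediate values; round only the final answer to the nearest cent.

$6,843.97

Assessed value = $556,000 × 0.97 = $539,320
Tax = $539,320 × 0.01269 = $6,843.9708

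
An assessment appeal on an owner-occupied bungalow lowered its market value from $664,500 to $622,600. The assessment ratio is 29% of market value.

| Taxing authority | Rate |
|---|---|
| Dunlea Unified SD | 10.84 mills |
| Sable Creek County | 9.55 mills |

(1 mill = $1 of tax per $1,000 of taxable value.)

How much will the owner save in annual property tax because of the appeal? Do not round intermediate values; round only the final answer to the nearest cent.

Old assessed value = $664,500 × 0.29 = $192,705
New assessed value = $622,600 × 0.29 = $180,554
Combined rate = 0.01084 + 0.00955 = 0.02039
Old tax = $192,705 × 0.02039 = $3,929.25495
New tax = $180,554 × 0.02039 = $3,681.49606
Reduction = $3,929.25495 − $3,681.49606 = $247.75889

$247.76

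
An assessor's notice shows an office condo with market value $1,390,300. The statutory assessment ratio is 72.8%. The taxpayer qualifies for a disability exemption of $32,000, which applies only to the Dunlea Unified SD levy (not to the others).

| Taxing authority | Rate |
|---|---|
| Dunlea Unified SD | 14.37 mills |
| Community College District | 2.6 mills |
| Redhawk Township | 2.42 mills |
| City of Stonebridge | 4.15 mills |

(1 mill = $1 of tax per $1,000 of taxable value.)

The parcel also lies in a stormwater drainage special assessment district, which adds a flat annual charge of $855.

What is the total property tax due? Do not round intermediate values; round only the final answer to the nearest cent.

$24,220.90

Assessed value = $1,390,300 × 0.728 = $1,012,138.4
Dunlea Unified SD: ($1,012,138.4 − $32,000) × 0.01437 = $980,138.4 × 0.01437 = $14,084.588808
Community College District: $1,012,138.4 × 0.0026 = $2,631.55984
Redhawk Township: $1,012,138.4 × 0.00242 = $2,449.374928
City of Stonebridge: $1,012,138.4 × 0.00415 = $4,200.37436
Levies subtotal = $23,365.897936
Total = $23,365.897936 + $855 = $24,220.897936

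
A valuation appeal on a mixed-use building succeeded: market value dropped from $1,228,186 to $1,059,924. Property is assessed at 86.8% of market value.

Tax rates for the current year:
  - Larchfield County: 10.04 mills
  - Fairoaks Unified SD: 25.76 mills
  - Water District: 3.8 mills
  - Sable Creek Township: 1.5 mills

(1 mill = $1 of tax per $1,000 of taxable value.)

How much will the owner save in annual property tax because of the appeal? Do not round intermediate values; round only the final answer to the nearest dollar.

$6,003

Old assessed value = $1,228,186 × 0.868 = $1,066,065.448
New assessed value = $1,059,924 × 0.868 = $920,014.032
Combined rate = 0.01004 + 0.02576 + 0.0038 + 0.0015 = 0.0411
Old tax = $1,066,065.448 × 0.0411 = $43,815.2899128
New tax = $920,014.032 × 0.0411 = $37,812.5767152
Reduction = $43,815.2899128 − $37,812.5767152 = $6,002.7131976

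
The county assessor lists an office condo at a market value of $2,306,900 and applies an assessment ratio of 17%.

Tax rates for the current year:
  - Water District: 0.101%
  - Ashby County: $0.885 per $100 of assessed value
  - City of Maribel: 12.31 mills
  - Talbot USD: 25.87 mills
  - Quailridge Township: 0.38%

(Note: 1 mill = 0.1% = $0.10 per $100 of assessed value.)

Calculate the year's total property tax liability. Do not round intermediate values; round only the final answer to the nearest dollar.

$20,330

Assessed value = $2,306,900 × 0.17 = $392,173
Water District: $392,173 × 0.00101 = $396.09473
Ashby County: $392,173 × 0.00885 = $3,470.73105
City of Maribel: $392,173 × 0.01231 = $4,827.64963
Talbot USD: $392,173 × 0.02587 = $10,145.51551
Quailridge Township: $392,173 × 0.0038 = $1,490.2574
Total = $20,330.24832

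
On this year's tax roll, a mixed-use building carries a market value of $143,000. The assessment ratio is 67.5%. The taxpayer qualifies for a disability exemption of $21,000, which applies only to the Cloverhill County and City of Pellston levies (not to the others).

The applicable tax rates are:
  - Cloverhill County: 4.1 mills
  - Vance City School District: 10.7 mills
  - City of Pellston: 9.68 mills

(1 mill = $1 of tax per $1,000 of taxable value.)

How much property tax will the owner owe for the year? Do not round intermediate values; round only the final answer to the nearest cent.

$2,073.55

Assessed value = $143,000 × 0.675 = $96,525
Cloverhill County: ($96,525 − $21,000) × 0.0041 = $75,525 × 0.0041 = $309.6525
Vance City School District: $96,525 × 0.0107 = $1,032.8175
City of Pellston: ($96,525 − $21,000) × 0.00968 = $75,525 × 0.00968 = $731.082
Total = $2,073.552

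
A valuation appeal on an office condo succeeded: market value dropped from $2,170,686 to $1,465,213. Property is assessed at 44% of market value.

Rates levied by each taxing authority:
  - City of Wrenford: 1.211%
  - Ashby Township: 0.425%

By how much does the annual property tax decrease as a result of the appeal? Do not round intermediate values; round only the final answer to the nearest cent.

$5,078.28

Old assessed value = $2,170,686 × 0.44 = $955,101.84
New assessed value = $1,465,213 × 0.44 = $644,693.72
Combined rate = 0.01211 + 0.00425 = 0.01636
Old tax = $955,101.84 × 0.01636 = $15,625.4661024
New tax = $644,693.72 × 0.01636 = $10,547.1892592
Reduction = $15,625.4661024 − $10,547.1892592 = $5,078.2768432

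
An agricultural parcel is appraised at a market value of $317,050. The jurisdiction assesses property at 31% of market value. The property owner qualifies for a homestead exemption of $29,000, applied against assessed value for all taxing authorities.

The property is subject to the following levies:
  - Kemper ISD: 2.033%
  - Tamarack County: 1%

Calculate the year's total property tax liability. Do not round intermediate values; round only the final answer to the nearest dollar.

$2,101

Assessed value = $317,050 × 0.31 = $98,285.5
Taxable value = $98,285.5 − $29,000 = $69,285.5
Kemper ISD: $69,285.5 × 0.02033 = $1,408.574215
Tamarack County: $69,285.5 × 0.01 = $692.855
Total = $1,408.574215 + $692.855 = $2,101.429215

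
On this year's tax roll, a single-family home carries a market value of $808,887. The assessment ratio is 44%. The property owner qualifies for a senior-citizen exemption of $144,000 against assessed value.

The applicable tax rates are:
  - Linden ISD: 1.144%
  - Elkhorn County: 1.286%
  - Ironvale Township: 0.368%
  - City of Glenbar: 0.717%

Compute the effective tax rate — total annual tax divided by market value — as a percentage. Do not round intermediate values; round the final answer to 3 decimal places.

Assessed value = $808,887 × 0.44 = $355,910.28
Taxable value = $355,910.28 − $144,000 = $211,910.28
Linden ISD: $211,910.28 × 0.01144 = $2,424.2536032
Elkhorn County: $211,910.28 × 0.01286 = $2,725.1662008
Ironvale Township: $211,910.28 × 0.00368 = $779.8298304
City of Glenbar: $211,910.28 × 0.00717 = $1,519.3967076
Total tax = $7,448.646342
Effective rate = $7,448.646342 ÷ $808,887 = 0.921% of market value

0.921%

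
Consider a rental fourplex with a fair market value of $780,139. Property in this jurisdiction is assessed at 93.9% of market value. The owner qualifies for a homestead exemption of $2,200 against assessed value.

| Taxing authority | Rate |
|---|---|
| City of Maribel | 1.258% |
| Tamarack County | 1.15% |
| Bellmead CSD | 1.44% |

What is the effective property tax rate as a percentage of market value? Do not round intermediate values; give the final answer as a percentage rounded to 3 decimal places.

3.602%

Assessed value = $780,139 × 0.939 = $732,550.521
Taxable value = $732,550.521 − $2,200 = $730,350.521
City of Maribel: $730,350.521 × 0.01258 = $9,187.80955418
Tamarack County: $730,350.521 × 0.0115 = $8,399.0309915
Bellmead CSD: $730,350.521 × 0.0144 = $10,517.0475024
Total tax = $28,103.88804808
Effective rate = $28,103.88804808 ÷ $780,139 = 3.602% of market value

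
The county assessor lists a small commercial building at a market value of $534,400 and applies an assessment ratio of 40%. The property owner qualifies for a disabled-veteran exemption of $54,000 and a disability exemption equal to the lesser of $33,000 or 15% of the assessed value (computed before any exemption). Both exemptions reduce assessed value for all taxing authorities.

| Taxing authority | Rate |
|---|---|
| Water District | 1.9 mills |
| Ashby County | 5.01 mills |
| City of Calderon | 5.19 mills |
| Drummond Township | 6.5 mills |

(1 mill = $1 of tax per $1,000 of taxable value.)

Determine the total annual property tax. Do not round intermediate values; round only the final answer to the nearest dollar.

$2,375

Assessed value = $534,400 × 0.4 = $213,760
Disability exemption = min($33,000, 15% × $213,760) = min($33,000, $32,064) = $32,064 (percentage binds)
Taxable value = $213,760 − $54,000 − $32,064 = $127,696
Water District: $127,696 × 0.0019 = $242.6224
Ashby County: $127,696 × 0.00501 = $639.75696
City of Calderon: $127,696 × 0.00519 = $662.74224
Drummond Township: $127,696 × 0.0065 = $830.024
Total = $2,375.1456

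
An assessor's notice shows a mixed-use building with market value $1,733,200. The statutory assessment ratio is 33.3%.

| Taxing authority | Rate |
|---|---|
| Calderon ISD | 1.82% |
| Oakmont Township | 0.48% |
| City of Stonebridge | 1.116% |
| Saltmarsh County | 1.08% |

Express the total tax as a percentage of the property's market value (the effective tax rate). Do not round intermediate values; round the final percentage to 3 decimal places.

Assessed value = $1,733,200 × 0.333 = $577,155.6
Calderon ISD: $577,155.6 × 0.0182 = $10,504.23192
Oakmont Township: $577,155.6 × 0.0048 = $2,770.34688
City of Stonebridge: $577,155.6 × 0.01116 = $6,441.056496
Saltmarsh County: $577,155.6 × 0.0108 = $6,233.28048
Total tax = $25,948.915776
Effective rate = $25,948.915776 ÷ $1,733,200 = 1.497% of market value

1.497%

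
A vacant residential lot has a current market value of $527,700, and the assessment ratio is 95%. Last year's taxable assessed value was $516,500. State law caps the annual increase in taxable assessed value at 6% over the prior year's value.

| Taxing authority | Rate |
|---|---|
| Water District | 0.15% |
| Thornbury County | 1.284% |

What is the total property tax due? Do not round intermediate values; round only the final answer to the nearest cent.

$7,188.86

Uncapped assessed value = $527,700 × 0.95 = $501,315
Cap limit = $516,500 × 1.06 = $547,490
Taxable assessed value = min($501,315, $547,490) = $501,315 (cap does not bind)
Water District: $501,315 × 0.0015 = $751.9725
Thornbury County: $501,315 × 0.01284 = $6,436.8846
Total = $7,188.8571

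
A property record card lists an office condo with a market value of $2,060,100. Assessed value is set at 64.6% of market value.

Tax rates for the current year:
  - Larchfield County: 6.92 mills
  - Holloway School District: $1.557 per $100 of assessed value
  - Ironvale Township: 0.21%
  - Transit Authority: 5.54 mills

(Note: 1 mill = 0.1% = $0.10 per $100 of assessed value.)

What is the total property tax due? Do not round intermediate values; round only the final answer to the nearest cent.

Assessed value = $2,060,100 × 0.646 = $1,330,824.6
Larchfield County: $1,330,824.6 × 0.00692 = $9,209.306232
Holloway School District: $1,330,824.6 × 0.01557 = $20,720.939022
Ironvale Township: $1,330,824.6 × 0.0021 = $2,794.73166
Transit Authority: $1,330,824.6 × 0.00554 = $7,372.768284
Total = $40,097.745198

$40,097.75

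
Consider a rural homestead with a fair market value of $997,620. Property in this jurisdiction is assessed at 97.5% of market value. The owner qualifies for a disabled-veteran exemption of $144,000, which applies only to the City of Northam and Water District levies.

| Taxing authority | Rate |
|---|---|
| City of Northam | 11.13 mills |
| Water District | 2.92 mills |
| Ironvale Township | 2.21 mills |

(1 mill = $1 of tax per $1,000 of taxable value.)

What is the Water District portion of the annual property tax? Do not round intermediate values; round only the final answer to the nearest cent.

$2,419.74

Assessed value = $997,620 × 0.975 = $972,679.5
Water District taxable value = $972,679.5 − $144,000 = $828,679.5
Water District levy = $828,679.5 × 0.00292 = $2,419.74414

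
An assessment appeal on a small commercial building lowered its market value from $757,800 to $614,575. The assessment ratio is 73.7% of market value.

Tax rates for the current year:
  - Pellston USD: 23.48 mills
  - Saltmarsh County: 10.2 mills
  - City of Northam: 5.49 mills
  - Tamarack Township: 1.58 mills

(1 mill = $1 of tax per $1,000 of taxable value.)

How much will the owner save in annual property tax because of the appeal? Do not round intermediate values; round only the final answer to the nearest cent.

$4,301.44

Old assessed value = $757,800 × 0.737 = $558,498.6
New assessed value = $614,575 × 0.737 = $452,941.775
Combined rate = 0.02348 + 0.0102 + 0.00549 + 0.00158 = 0.04075
Old tax = $558,498.6 × 0.04075 = $22,758.81795
New tax = $452,941.775 × 0.04075 = $18,457.37733125
Reduction = $22,758.81795 − $18,457.37733125 = $4,301.44061875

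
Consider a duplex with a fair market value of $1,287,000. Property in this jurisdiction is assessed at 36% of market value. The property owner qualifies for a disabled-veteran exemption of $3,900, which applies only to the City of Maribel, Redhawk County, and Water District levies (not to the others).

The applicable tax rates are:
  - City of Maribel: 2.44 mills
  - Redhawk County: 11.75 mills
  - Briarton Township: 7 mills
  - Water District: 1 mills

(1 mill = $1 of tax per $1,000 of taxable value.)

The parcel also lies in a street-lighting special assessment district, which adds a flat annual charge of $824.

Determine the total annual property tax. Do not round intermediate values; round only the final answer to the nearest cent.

$11,045.83

Assessed value = $1,287,000 × 0.36 = $463,320
City of Maribel: ($463,320 − $3,900) × 0.00244 = $459,420 × 0.00244 = $1,120.9848
Redhawk County: ($463,320 − $3,900) × 0.01175 = $459,420 × 0.01175 = $5,398.185
Briarton Township: $463,320 × 0.007 = $3,243.24
Water District: ($463,320 − $3,900) × 0.001 = $459,420 × 0.001 = $459.42
Levies subtotal = $10,221.8298
Total = $10,221.8298 + $824 = $11,045.8298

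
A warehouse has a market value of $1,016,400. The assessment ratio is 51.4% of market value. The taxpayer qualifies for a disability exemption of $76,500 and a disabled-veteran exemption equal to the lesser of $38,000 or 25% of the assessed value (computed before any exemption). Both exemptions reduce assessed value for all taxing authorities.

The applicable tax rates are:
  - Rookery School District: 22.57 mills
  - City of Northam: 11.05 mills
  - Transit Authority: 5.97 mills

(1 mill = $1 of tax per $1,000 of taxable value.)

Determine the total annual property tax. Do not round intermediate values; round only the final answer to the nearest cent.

$16,149.93

Assessed value = $1,016,400 × 0.514 = $522,429.6
Disabled-veteran exemption = min($38,000, 25% × $522,429.6) = min($38,000, $130,607.4) = $38,000 (dollar cap binds)
Taxable value = $522,429.6 − $76,500 − $38,000 = $407,929.6
Rookery School District: $407,929.6 × 0.02257 = $9,206.971072
City of Northam: $407,929.6 × 0.01105 = $4,507.62208
Transit Authority: $407,929.6 × 0.00597 = $2,435.339712
Total = $16,149.932864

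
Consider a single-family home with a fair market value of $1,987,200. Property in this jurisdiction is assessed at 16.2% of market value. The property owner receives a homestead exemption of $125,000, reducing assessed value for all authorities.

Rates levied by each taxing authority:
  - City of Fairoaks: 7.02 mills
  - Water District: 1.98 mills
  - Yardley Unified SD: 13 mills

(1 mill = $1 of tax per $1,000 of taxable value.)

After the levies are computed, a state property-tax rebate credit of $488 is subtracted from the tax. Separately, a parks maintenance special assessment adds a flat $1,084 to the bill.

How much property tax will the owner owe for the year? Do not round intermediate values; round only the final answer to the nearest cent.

$4,928.38

Assessed value = $1,987,200 × 0.162 = $321,926.4
Taxable value = $321,926.4 − $125,000 = $196,926.4
City of Fairoaks: $196,926.4 × 0.00702 = $1,382.423328
Water District: $196,926.4 × 0.00198 = $389.914272
Yardley Unified SD: $196,926.4 × 0.013 = $2,560.0432
Levies subtotal = $4,332.3808
After credit = $4,332.3808 − $488 = $3,844.3808
Total = $3,844.3808 + $1,084 = $4,928.3808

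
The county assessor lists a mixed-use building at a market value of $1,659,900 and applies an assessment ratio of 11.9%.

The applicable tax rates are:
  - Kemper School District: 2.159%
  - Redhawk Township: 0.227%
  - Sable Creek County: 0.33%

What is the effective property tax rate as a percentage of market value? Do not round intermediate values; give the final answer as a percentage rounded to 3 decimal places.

Assessed value = $1,659,900 × 0.119 = $197,528.1
Kemper School District: $197,528.1 × 0.02159 = $4,264.631679
Redhawk Township: $197,528.1 × 0.00227 = $448.388787
Sable Creek County: $197,528.1 × 0.0033 = $651.84273
Total tax = $5,364.863196
Effective rate = $5,364.863196 ÷ $1,659,900 = 0.323% of market value

0.323%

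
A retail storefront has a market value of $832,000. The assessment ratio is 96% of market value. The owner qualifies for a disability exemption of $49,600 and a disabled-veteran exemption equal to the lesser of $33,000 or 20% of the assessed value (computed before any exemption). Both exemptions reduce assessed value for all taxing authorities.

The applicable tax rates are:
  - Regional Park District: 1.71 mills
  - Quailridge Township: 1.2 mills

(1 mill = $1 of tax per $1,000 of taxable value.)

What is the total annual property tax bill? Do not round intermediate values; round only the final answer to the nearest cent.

Assessed value = $832,000 × 0.96 = $798,720
Disabled-veteran exemption = min($33,000, 20% × $798,720) = min($33,000, $159,744) = $33,000 (dollar cap binds)
Taxable value = $798,720 − $49,600 − $33,000 = $716,120
Regional Park District: $716,120 × 0.00171 = $1,224.5652
Quailridge Township: $716,120 × 0.0012 = $859.344
Total = $2,083.9092

$2,083.91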